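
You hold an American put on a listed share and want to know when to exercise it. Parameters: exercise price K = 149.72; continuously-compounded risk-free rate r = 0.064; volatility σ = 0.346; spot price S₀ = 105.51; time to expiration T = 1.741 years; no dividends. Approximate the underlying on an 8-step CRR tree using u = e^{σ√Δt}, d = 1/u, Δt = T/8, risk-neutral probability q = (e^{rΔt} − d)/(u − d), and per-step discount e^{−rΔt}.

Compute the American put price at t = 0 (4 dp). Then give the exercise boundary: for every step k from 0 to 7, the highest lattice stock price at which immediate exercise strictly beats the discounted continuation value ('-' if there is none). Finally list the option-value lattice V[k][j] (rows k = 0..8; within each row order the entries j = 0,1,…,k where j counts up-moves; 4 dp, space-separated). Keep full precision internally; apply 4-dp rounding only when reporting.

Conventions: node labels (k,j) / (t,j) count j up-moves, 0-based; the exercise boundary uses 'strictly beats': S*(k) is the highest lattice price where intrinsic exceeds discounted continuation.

params: Δt=0.21763 u=1.17517 d=0.85094 q=0.50299 e^(-rΔt)=0.98617
t_8 payoffs: 120.7133 109.6613 94.3983 73.3198 44.2100 4.0089 0.0000 0.0000 0.0000
t_7: node(7,0) S=34.0877 payoff=115.6323 vs cont=113.5615 → 115.6323 [stop]  node(7,1) S=47.0756 payoff=102.6444 vs cont=100.5735 → 102.6444 [stop]  node(7,2) S=65.0122 payoff=84.7078 vs cont=82.6369 → 84.7078 [stop]  node(7,3) S=89.7830 payoff=59.9370 vs cont=57.8661 → 59.9370 [stop]  node(7,4) S=123.9918 payoff=25.7282 vs cont=23.6573 → 25.7282 [stop]  node(7,5) S=171.2348 payoff=0.0000 vs cont=1.9649 → 1.9649 [wait]  node(7,6) S=236.4782 payoff=0.0000 vs cont=0.0000 → 0.0000 [wait]  node(7,7) S=326.5803 payoff=0.0000 vs cont=0.0000 → 0.0000 [wait]  ⇒ S*(7)=123.9918
t_6: node(6,0) S=40.0587 payoff=109.6613 vs cont=107.5905 → 109.6613 [stop]  node(6,1) S=55.3217 payoff=94.3983 vs cont=92.3274 → 94.3983 [stop]  node(6,2) S=76.4002 payoff=73.3198 vs cont=71.2489 → 73.3198 [stop]  node(6,3) S=105.5100 payoff=44.2100 vs cont=42.1392 → 44.2100 [stop]  node(6,4) S=145.7111 payoff=4.0089 vs cont=13.5849 → 13.5849 [wait]  node(6,5) S=201.2295 payoff=0.0000 vs cont=0.9631 → 0.9631 [wait]  node(6,6) S=277.9013 payoff=0.0000 vs cont=0.0000 → 0.0000 [wait]  ⇒ S*(6)=105.5100
t_5: node(5,0) S=47.0756 payoff=102.6444 vs cont=100.5735 → 102.6444 [stop]  node(5,1) S=65.0122 payoff=84.7078 vs cont=82.6369 → 84.7078 [stop]  node(5,2) S=89.7830 payoff=59.9370 vs cont=57.8661 → 59.9370 [stop]  node(5,3) S=123.9918 payoff=25.7282 vs cont=28.4073 → 28.4073 [wait]  node(5,4) S=171.2348 payoff=0.0000 vs cont=7.1361 → 7.1361 [wait]  node(5,5) S=236.4782 payoff=0.0000 vs cont=0.4720 → 0.4720 [wait]  ⇒ S*(5)=89.7830
t_4: node(4,0) S=55.3217 payoff=94.3983 vs cont=92.3274 → 94.3983 [stop]  node(4,1) S=76.4002 payoff=73.3198 vs cont=71.2489 → 73.3198 [stop]  node(4,2) S=105.5100 payoff=44.2100 vs cont=43.4681 → 44.2100 [stop]  node(4,3) S=145.7111 payoff=4.0089 vs cont=17.4631 → 17.4631 [wait]  node(4,4) S=201.2295 payoff=0.0000 vs cont=3.7318 → 3.7318 [wait]  ⇒ S*(4)=105.5100
t_3: node(3,0) S=65.0122 payoff=84.7078 vs cont=82.6369 → 84.7078 [stop]  node(3,1) S=89.7830 payoff=59.9370 vs cont=57.8661 → 59.9370 [stop]  node(3,2) S=123.9918 payoff=25.7282 vs cont=30.3311 → 30.3311 [wait]  node(3,3) S=171.2348 payoff=0.0000 vs cont=10.4103 → 10.4103 [wait]  ⇒ S*(3)=89.7830
t_2: node(2,0) S=76.4002 payoff=73.3198 vs cont=71.2489 → 73.3198 [stop]  node(2,1) S=105.5100 payoff=44.2100 vs cont=44.4224 → 44.4224 [wait]  node(2,2) S=145.7111 payoff=4.0089 vs cont=20.0301 → 20.0301 [wait]  ⇒ S*(2)=76.4002
t_1: node(1,0) S=89.7830 payoff=59.9370 vs cont=57.9715 → 59.9370 [stop]  node(1,1) S=123.9918 payoff=25.7282 vs cont=31.7085 → 31.7085 [wait]  ⇒ S*(1)=89.7830
t_0: node(0,0) S=105.5100 payoff=44.2100 vs cont=45.1056 → 45.1056 [wait]  ⇒ S*(0)=-

price = 45.1056
boundary = - 89.7830 76.4002 89.7830 105.5100 89.7830 105.5100 123.9918
tree:
45.1056
59.9370 31.7085
73.3198 44.4224 20.0301
84.7078 59.9370 30.3311 10.4103
94.3983 73.3198 44.2100 17.4631 3.7318
102.6444 84.7078 59.9370 28.4073 7.1361 0.4720
109.6613 94.3983 73.3198 44.2100 13.5849 0.9631 0.0000
115.6323 102.6444 84.7078 59.9370 25.7282 1.9649 0.0000 0.0000
120.7133 109.6613 94.3983 73.3198 44.2100 4.0089 0.0000 0.0000 0.0000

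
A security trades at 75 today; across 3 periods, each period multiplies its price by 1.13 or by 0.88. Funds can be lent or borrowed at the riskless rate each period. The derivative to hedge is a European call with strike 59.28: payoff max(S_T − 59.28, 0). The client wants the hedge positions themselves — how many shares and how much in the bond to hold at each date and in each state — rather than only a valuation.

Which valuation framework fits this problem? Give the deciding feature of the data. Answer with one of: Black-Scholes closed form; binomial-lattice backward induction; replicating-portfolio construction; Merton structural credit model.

framework: replicating-portfolio construction

Key observation: the task asks for the hedge itself — share and bond holdings at every node of the 3-period tree on spot 75 with factors 1.13/0.88 — which is exactly what the replicating-portfolio construction produces.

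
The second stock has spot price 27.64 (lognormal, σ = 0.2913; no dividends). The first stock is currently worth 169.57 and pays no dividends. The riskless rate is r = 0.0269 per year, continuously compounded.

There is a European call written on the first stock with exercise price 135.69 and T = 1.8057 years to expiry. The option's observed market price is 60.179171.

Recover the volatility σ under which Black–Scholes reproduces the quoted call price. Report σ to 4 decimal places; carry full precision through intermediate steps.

sigma = 0.4665

At σ = 0.4665 the Black–Scholes value reproduces the quote:
σ√T = 0.4665·√1.8057 = 0.626866
d₁ = (ln(S/K) + (r+σ²/2)T) / (σ√T) = (ln(169.57/135.69) + (0.0269+0.4665²/2)·1.8057) / 0.626866 = (0.222893 + 0.245054) / 0.626866 = 0.746486
d₂ = d₁ − σ√T = 0.746486 − 0.626866 = 0.119621
e^{−rT} = 0.952587
N(d₁) = 0.772313,  N(d₂) = 0.547608
V = S·N(d₁) − K·e^{−rT}·N(d₂) = 130.961135 − 70.781964 = 60.179171 (the observed quote) — the price is monotone increasing in volatility, hence this σ is the only solution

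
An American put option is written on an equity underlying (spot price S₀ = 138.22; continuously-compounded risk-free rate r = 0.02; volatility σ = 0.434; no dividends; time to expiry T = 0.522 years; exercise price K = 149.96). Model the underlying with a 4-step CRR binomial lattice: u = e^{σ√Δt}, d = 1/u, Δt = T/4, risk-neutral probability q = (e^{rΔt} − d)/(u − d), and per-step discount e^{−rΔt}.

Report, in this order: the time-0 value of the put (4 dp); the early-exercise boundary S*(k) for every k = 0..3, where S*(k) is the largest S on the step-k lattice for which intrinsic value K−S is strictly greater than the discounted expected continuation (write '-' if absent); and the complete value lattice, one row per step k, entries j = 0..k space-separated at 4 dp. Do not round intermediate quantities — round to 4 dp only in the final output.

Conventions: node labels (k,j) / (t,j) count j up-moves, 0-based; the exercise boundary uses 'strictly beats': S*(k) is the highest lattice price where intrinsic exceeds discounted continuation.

price = 24.2222
boundary = - - 101.0165 118.1630
tree:
24.2222
35.1512 11.9925
48.9435 19.7430 3.2907
63.6020 31.7970 6.2155 0.0000
76.1333 48.9435 11.7400 0.0000 0.0000

Δt=0.13050  u=1.16974  d=0.85489  q=0.46919  discount=0.99739
step 4 (expiry): payoffs max(K−S,0) = 76.1333 48.9435 11.7400 0.0000 0.0000
step 3: (k=3,j=0): S=86.3580, K−S=63.6020, hold=63.2111 ⇒ V=63.6020 exercise | (k=3,j=1): S=118.1630, K−S=31.7970, hold=31.4061 ⇒ V=31.7970 exercise | (k=3,j=2): S=161.6815, K−S=0.0000, hold=6.2155 ⇒ V=6.2155 continue | (k=3,j=3): S=221.2274, K−S=0.0000, hold=0.0000 ⇒ V=0.0000 continue  boundary S*=118.1630
step 2: (k=2,j=0): S=101.0165, K−S=48.9435, hold=48.5527 ⇒ V=48.9435 exercise | (k=2,j=1): S=138.2200, K−S=11.7400, hold=19.7430 ⇒ V=19.7430 continue | (k=2,j=2): S=189.1253, K−S=0.0000, hold=3.2907 ⇒ V=3.2907 continue  boundary S*=101.0165
step 1: (k=1,j=0): S=118.1630, K−S=31.7970, hold=35.1512 ⇒ V=35.1512 continue | (k=1,j=1): S=161.6815, K−S=0.0000, hold=11.9925 ⇒ V=11.9925 continue  boundary S*=-
step 0: (k=0,j=0): S=138.2200, K−S=11.7400, hold=24.2222 ⇒ V=24.2222 continue  boundary S*=-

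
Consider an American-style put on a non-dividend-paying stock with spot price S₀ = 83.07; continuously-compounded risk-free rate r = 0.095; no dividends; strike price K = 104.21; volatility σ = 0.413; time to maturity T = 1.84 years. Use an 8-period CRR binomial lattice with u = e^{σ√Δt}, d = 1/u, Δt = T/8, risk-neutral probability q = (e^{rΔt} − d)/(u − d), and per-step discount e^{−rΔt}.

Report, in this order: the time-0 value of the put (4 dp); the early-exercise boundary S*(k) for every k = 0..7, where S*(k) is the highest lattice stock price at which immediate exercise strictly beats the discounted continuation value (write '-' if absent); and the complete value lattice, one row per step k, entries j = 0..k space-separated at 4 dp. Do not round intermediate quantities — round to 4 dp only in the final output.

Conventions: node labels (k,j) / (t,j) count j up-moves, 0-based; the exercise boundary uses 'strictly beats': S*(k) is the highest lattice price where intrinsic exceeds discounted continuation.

params: Δt=0.23000 u=1.21905 d=0.82031 q=0.50605 e^(-rΔt)=0.97839
t_8 payoffs: 87.1772 78.8981 66.5946 48.3109 21.1400 0.0000 0.0000 0.0000 0.0000
t_7: node(7,0) S=20.7638 payoff=83.4462 vs cont=81.1940 → 83.4462 [stop]  node(7,1) S=30.8564 payoff=73.3536 vs cont=71.1013 → 73.3536 [stop]  node(7,2) S=45.8548 payoff=58.3552 vs cont=56.1029 → 58.3552 [stop]  node(7,3) S=68.1435 payoff=36.0665 vs cont=33.8142 → 36.0665 [stop]  node(7,4) S=101.2661 payoff=2.9439 vs cont=10.2165 → 10.2165 [wait]  node(7,5) S=150.4886 payoff=0.0000 vs cont=0.0000 → 0.0000 [wait]  node(7,6) S=223.6367 payoff=0.0000 vs cont=0.0000 → 0.0000 [wait]  node(7,7) S=332.3400 payoff=0.0000 vs cont=0.0000 → 0.0000 [wait]  ⇒ S*(7)=68.1435
t_6: node(6,0) S=25.3119 payoff=78.8981 vs cont=76.6458 → 78.8981 [stop]  node(6,1) S=37.6154 payoff=66.5946 vs cont=64.3424 → 66.5946 [stop]  node(6,2) S=55.8991 payoff=48.3109 vs cont=46.0586 → 48.3109 [stop]  node(6,3) S=83.0700 payoff=21.1400 vs cont=22.4884 → 22.4884 [wait]  node(6,4) S=123.4479 payoff=0.0000 vs cont=4.9374 → 4.9374 [wait]  node(6,5) S=183.4524 payoff=0.0000 vs cont=0.0000 → 0.0000 [wait]  node(6,6) S=272.6232 payoff=0.0000 vs cont=0.0000 → 0.0000 [wait]  ⇒ S*(6)=55.8991
t_5: node(5,0) S=30.8564 payoff=73.3536 vs cont=71.1013 → 73.3536 [stop]  node(5,1) S=45.8548 payoff=58.3552 vs cont=56.1029 → 58.3552 [stop]  node(5,2) S=68.1435 payoff=36.0665 vs cont=34.4818 → 36.0665 [stop]  node(5,3) S=101.2661 payoff=2.9439 vs cont=13.3127 → 13.3127 [wait]  node(5,4) S=150.4886 payoff=0.0000 vs cont=2.3861 → 2.3861 [wait]  node(5,5) S=223.6367 payoff=0.0000 vs cont=0.0000 → 0.0000 [wait]  ⇒ S*(5)=68.1435
t_4: node(4,0) S=37.6154 payoff=66.5946 vs cont=64.3424 → 66.5946 [stop]  node(4,1) S=55.8991 payoff=48.3109 vs cont=46.0586 → 48.3109 [stop]  node(4,2) S=83.0700 payoff=21.1400 vs cont=24.0214 → 24.0214 [wait]  node(4,3) S=123.4479 payoff=0.0000 vs cont=7.6151 → 7.6151 [wait]  node(4,4) S=183.4524 payoff=0.0000 vs cont=1.1532 → 1.1532 [wait]  ⇒ S*(4)=55.8991
t_3: node(3,0) S=45.8548 payoff=58.3552 vs cont=56.1029 → 58.3552 [stop]  node(3,1) S=68.1435 payoff=36.0665 vs cont=35.2408 → 36.0665 [stop]  node(3,2) S=101.2661 payoff=2.9439 vs cont=15.3793 → 15.3793 [wait]  node(3,3) S=150.4886 payoff=0.0000 vs cont=4.2512 → 4.2512 [wait]  ⇒ S*(3)=68.1435
t_2: node(2,0) S=55.8991 payoff=48.3109 vs cont=46.0586 → 48.3109 [stop]  node(2,1) S=83.0700 payoff=21.1400 vs cont=25.0446 → 25.0446 [wait]  node(2,2) S=123.4479 payoff=0.0000 vs cont=9.5373 → 9.5373 [wait]  ⇒ S*(2)=55.8991
t_1: node(1,0) S=68.1435 payoff=36.0665 vs cont=35.7474 → 36.0665 [stop]  node(1,1) S=101.2661 payoff=2.9439 vs cont=16.8255 → 16.8255 [wait]  ⇒ S*(1)=68.1435
t_0: node(0,0) S=83.0700 payoff=21.1400 vs cont=25.7606 → 25.7606 [wait]  ⇒ S*(0)=-

price = 25.7606
boundary = - 68.1435 55.8991 68.1435 55.8991 68.1435 55.8991 68.1435
tree:
25.7606
36.0665 16.8255
48.3109 25.0446 9.5373
58.3552 36.0665 15.3793 4.2512
66.5946 48.3109 24.0214 7.6151 1.1532
73.3536 58.3552 36.0665 13.3127 2.3861 0.0000
78.8981 66.5946 48.3109 22.4884 4.9374 0.0000 0.0000
83.4462 73.3536 58.3552 36.0665 10.2165 0.0000 0.0000 0.0000
87.1772 78.8981 66.5946 48.3109 21.1400 0.0000 0.0000 0.0000 0.0000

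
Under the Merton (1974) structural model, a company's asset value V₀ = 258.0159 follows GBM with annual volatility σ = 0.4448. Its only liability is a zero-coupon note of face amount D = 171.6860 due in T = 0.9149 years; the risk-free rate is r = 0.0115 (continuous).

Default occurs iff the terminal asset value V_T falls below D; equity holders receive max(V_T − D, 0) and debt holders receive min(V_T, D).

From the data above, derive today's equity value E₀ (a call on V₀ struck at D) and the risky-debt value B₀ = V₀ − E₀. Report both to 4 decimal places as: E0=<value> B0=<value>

Equity is a call on the firm's assets struck at D = 171.6860:
d₁ = [ln(V₀/D) + (r + σ²/2)T] / (σ√T)
   = [ln(258.0159/171.6860) + (0.0115 + 0.5·0.4448²)·0.9149] / (0.4448·√0.9149)
   = [0.407354 + 0.101026] / 0.425453 = 1.194916
d₂ = d₁ − σ√T = 1.194916 − 0.425453 = 0.769463
N(d₁) = 0.883940,  N(d₂) = 0.779191,  e^(−rT) = 0.989534
E₀ = V₀·N(d₁) − D·e^(−rT)·N(d₂)
   = 258.0159·0.883940 − 171.6860·0.989534·0.779191 = 95.694578
B₀ = V₀ − E₀ = 258.0159 − 95.694578 = 162.321322

E0=95.6946 B0=162.3213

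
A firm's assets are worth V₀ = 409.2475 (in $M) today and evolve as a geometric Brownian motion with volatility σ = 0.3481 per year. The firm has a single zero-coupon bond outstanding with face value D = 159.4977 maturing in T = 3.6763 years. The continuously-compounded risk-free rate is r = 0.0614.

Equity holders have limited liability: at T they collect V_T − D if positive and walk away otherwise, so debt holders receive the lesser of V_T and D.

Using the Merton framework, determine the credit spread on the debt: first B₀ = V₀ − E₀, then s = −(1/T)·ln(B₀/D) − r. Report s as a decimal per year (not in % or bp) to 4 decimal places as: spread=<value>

spread=0.0051

Work the structural quantities from V₀ = 409.2475 against face 159.4977:
d₁ = [ln(V₀/D) + (r + σ²/2)T] / (σ√T)
   = [ln(409.2475/159.4977) + (0.0614 + 0.5·0.3481²)·3.6763] / (0.3481·√3.6763)
   = [0.942291 + 0.448460] / 0.667436 = 2.083722
d₂ = d₁ − σ√T = 2.083722 − 0.667436 = 1.416286
N(d₁) = 0.981407,  N(d₂) = 0.921654,  e^(−rT) = 0.797938
E₀ = V₀·N(d₁) − D·e^(−rT)·N(d₂)
   = 409.2475·0.981407 − 159.4977·0.797938·0.921654 = 284.340269
B₀ = V₀ − E₀ = 409.2475 − 284.340269 = 124.907231
spread = −(1/T)·ln(B₀/D) − r = −(1/3.6763)·ln(124.907231/159.4977) − 0.0614 = 0.00509571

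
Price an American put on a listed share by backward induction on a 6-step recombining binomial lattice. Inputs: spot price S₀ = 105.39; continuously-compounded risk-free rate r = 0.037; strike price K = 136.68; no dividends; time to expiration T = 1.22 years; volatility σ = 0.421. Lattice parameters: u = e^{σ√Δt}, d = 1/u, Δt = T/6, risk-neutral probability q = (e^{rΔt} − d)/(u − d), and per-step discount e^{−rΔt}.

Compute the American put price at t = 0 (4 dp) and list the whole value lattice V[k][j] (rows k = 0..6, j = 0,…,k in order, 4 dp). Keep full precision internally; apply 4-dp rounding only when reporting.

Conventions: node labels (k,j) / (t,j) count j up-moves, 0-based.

params: Δt=0.20333 u=1.20906 d=0.82709 q=0.47245 e^(-rΔt)=0.99250
t_6 payoffs: 102.9418 87.3610 64.5847 31.2900 0.0000 0.0000 0.0000
k=5: node(5,0) S=40.7914 payoff=95.8886 vs cont=94.8642 → 95.8886 [stop]  node(5,1) S=59.6294 payoff=77.0506 vs cont=76.0261 → 77.0506 [stop]  node(5,2) S=87.1672 payoff=49.5128 vs cont=48.4883 → 49.5128 [stop]  node(5,3) S=127.4224 payoff=9.2576 vs cont=16.3832 → 16.3832 [wait]  node(5,4) S=186.2679 payoff=0.0000 vs cont=0.0000 → 0.0000 [wait]  node(5,5) S=272.2892 payoff=0.0000 vs cont=0.0000 → 0.0000 [wait]
k=4: node(4,0) S=49.3190 payoff=87.3610 vs cont=86.3365 → 87.3610 [stop]  node(4,1) S=72.0953 payoff=64.5847 vs cont=63.5603 → 64.5847 [stop]  node(4,2) S=105.3900 payoff=31.2900 vs cont=33.6068 → 33.6068 [wait]  node(4,3) S=154.0607 payoff=0.0000 vs cont=8.5781 → 8.5781 [wait]  node(4,4) S=225.2082 payoff=0.0000 vs cont=0.0000 → 0.0000 [wait]
k=3: node(3,0) S=59.6294 payoff=77.0506 vs cont=76.0261 → 77.0506 [stop]  node(3,1) S=87.1672 payoff=49.5128 vs cont=49.5747 → 49.5747 [wait]  node(3,2) S=127.4224 payoff=9.2576 vs cont=21.6187 → 21.6187 [wait]  node(3,3) S=186.2679 payoff=0.0000 vs cont=4.4915 → 4.4915 [wait]
k=2: node(2,0) S=72.0953 payoff=64.5847 vs cont=63.5893 → 64.5847 [stop]  node(2,1) S=105.3900 payoff=31.2900 vs cont=36.0943 → 36.0943 [wait]  node(2,2) S=154.0607 payoff=0.0000 vs cont=13.4255 → 13.4255 [wait]
k=1: node(1,0) S=87.1672 payoff=49.5128 vs cont=50.7411 → 50.7411 [wait]  node(1,1) S=127.4224 payoff=9.2576 vs cont=25.1941 → 25.1941 [wait]
k=0: node(0,0) S=105.3900 payoff=31.2900 vs cont=38.3815 → 38.3815 [wait]

price = 38.3815
tree:
38.3815
50.7411 25.1941
64.5847 36.0943 13.4255
77.0506 49.5747 21.6187 4.4915
87.3610 64.5847 33.6068 8.5781 0.0000
95.8886 77.0506 49.5128 16.3832 0.0000 0.0000
102.9418 87.3610 64.5847 31.2900 0.0000 0.0000 0.0000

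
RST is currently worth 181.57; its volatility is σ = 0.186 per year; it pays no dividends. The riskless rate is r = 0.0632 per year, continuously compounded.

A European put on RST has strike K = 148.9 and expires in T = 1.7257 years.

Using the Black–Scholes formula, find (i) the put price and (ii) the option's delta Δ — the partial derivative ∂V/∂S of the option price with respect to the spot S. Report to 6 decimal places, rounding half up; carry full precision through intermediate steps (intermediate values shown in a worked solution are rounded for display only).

σ√T = 0.186·√1.7257 = 0.244341
d₁ = (ln(S/K) + (r+σ²/2)T) / (σ√T) = (ln(181.57/148.9) + (0.0632+0.186²/2)·1.7257) / 0.244341 = (0.198366 + 0.138915) / 0.244341 = 1.380375
d₂ = d₁ − σ√T = 1.380375 − 0.244341 = 1.136035
e^{−rT} = 0.896673
N(−d₁) = 0.083736,  N(−d₂) = 0.127971
Put price V = K·e^{−rT}·N(−d₂) − S·N(−d₁) = 17.085995 − 15.203864 = 1.882131
Δ = −N(−d₁) = -0.083736

price = 1.882131
Δ = -0.083736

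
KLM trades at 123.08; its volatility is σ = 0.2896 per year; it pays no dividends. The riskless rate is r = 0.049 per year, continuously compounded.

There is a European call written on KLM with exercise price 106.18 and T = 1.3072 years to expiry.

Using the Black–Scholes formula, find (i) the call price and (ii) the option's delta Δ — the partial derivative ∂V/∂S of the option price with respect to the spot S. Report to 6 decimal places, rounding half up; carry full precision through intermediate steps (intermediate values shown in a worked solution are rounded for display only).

σ√T = 0.2896·√1.3072 = 0.331108
d₁ = (ln(S/K) + (r+σ²/2)T) / (σ√T) = (ln(123.08/106.18) + (0.049+0.2896²/2)·1.3072) / 0.331108 = (0.147699 + 0.118869) / 0.331108 = 0.805078
d₂ = d₁ − σ√T = 0.805078 − 0.331108 = 0.473970
e^{−rT} = 0.937955
N(d₁) = 0.789613,  N(d₂) = 0.682239
Call price V = S·N(d₁) − K·e^{−rT}·N(d₂) = 97.185538 − 67.945672 = 29.239866
Δ = N(d₁) = 0.789613

price = 29.239866
Δ = 0.789613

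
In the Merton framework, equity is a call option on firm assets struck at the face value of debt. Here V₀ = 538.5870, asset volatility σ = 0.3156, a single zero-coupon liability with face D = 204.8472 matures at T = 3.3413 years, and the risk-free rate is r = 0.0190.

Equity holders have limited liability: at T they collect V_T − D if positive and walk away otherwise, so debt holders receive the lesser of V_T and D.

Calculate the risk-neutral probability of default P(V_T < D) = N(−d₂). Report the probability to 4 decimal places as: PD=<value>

Equity is a call on the firm's assets struck at D = 204.8472:
d₁ = [ln(V₀/D) + (r + σ²/2)T] / (σ√T)
   = [ln(538.5870/204.8472) + (0.0190 + 0.5·0.3156²)·3.3413] / (0.3156·√3.3413)
   = [0.966685 + 0.229887] / 0.576892 = 2.074168
d₂ = d₁ − σ√T = 2.074168 − 0.576892 = 1.497276
risk-neutral PD = N(−d₂) = N(-1.497276) = 0.067161

PD=0.0672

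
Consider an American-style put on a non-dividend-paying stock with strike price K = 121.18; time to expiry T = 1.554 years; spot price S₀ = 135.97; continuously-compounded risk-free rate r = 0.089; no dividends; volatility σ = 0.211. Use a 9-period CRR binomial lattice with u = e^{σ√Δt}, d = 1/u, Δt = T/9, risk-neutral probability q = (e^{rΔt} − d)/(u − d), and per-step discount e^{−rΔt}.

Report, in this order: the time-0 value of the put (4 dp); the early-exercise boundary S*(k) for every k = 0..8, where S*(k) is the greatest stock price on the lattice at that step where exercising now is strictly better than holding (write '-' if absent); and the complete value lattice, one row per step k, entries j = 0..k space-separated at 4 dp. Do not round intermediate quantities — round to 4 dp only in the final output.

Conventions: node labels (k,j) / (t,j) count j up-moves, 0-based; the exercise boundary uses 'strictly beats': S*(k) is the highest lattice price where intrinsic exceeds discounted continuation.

Δt=0.17267, u=1.09164, d=0.91606, q=0.56629, disc=e^(-rΔt)=0.98475
k=9 terminal: V=max(K-S,0) → 59.4148 47.5764 33.4689 16.6575 0.0000 0.0000 0.0000 0.0000 0.0000 0.0000
k=8: j=0 S=67.4251 intr=53.7549 cont=51.9070 V=53.7549[EX]; j=1 S=80.3483 intr=40.8317 cont=38.9837 V=40.8317[EX]; j=2 S=95.7485 intr=25.4315 cont=23.5835 V=25.4315[EX]; j=3 S=114.1005 intr=7.0795 cont=7.1143 V=7.1143[hold]; j=4 S=135.9700 intr=0.0000 cont=0.0000 V=0.0000[hold]; j=5 S=162.0312 intr=0.0000 cont=0.0000 V=0.0000[hold]; j=6 S=193.0874 intr=0.0000 cont=0.0000 V=0.0000[hold]; j=7 S=230.0962 intr=0.0000 cont=0.0000 V=0.0000[hold]; j=8 S=274.1984 intr=0.0000 cont=0.0000 V=0.0000[hold]  S*(8)=95.7485
k=7: j=0 S=73.6036 intr=47.5764 cont=45.7284 V=47.5764[EX]; j=1 S=87.7111 intr=33.4689 cont=31.6209 V=33.4689[EX]; j=2 S=104.5225 intr=16.6575 cont=14.8289 V=16.6575[EX]; j=3 S=124.5562 intr=0.0000 cont=3.0384 V=3.0384[hold]; j=4 S=148.4297 intr=0.0000 cont=0.0000 V=0.0000[hold]; j=5 S=176.8790 intr=0.0000 cont=0.0000 V=0.0000[hold]; j=6 S=210.7811 intr=0.0000 cont=0.0000 V=0.0000[hold]; j=7 S=251.1812 intr=0.0000 cont=0.0000 V=0.0000[hold]  S*(7)=104.5225
k=6: j=0 S=80.3483 intr=40.8317 cont=38.9837 V=40.8317[EX]; j=1 S=95.7485 intr=25.4315 cont=23.5835 V=25.4315[EX]; j=2 S=114.1005 intr=7.0795 cont=8.8087 V=8.8087[hold]; j=3 S=135.9700 intr=0.0000 cont=1.2977 V=1.2977[hold]; j=4 S=162.0312 intr=0.0000 cont=0.0000 V=0.0000[hold]; j=5 S=193.0874 intr=0.0000 cont=0.0000 V=0.0000[hold]; j=6 S=230.0962 intr=0.0000 cont=0.0000 V=0.0000[hold]  S*(6)=95.7485
k=5: j=0 S=87.7111 intr=33.4689 cont=31.6209 V=33.4689[EX]; j=1 S=104.5225 intr=16.6575 cont=15.7738 V=16.6575[EX]; j=2 S=124.5562 intr=0.0000 cont=4.4858 V=4.4858[hold]; j=3 S=148.4297 intr=0.0000 cont=0.5542 V=0.5542[hold]; j=4 S=176.8790 intr=0.0000 cont=0.0000 V=0.0000[hold]; j=5 S=210.7811 intr=0.0000 cont=0.0000 V=0.0000[hold]  S*(5)=104.5225
k=4: j=0 S=95.7485 intr=25.4315 cont=23.5835 V=25.4315[EX]; j=1 S=114.1005 intr=7.0795 cont=9.6158 V=9.6158[hold]; j=2 S=135.9700 intr=0.0000 cont=2.2249 V=2.2249[hold]; j=3 S=162.0312 intr=0.0000 cont=0.2367 V=0.2367[hold]; j=4 S=193.0874 intr=0.0000 cont=0.0000 V=0.0000[hold]  S*(4)=95.7485
k=3: j=0 S=104.5225 intr=16.6575 cont=16.2239 V=16.6575[EX]; j=1 S=124.5562 intr=0.0000 cont=5.3476 V=5.3476[hold]; j=2 S=148.4297 intr=0.0000 cont=1.0822 V=1.0822[hold]; j=3 S=176.8790 intr=0.0000 cont=0.1011 V=0.1011[hold]  S*(3)=104.5225
k=2: j=0 S=114.1005 intr=7.0795 cont=10.0964 V=10.0964[hold]; j=1 S=135.9700 intr=0.0000 cont=2.8874 V=2.8874[hold]; j=2 S=162.0312 intr=0.0000 cont=0.5186 V=0.5186[hold]  S*(2)=-
k=1: j=0 S=124.5562 intr=0.0000 cont=5.9223 V=5.9223[hold]; j=1 S=148.4297 intr=0.0000 cont=1.5224 V=1.5224[hold]  S*(1)=-
k=0: j=0 S=135.9700 intr=0.0000 cont=3.3783 V=3.3783[hold]  S*(0)=-

price = 3.3783
boundary = - - - 104.5225 95.7485 104.5225 95.7485 104.5225 95.7485
tree:
3.3783
5.9223 1.5224
10.0964 2.8874 0.5186
16.6575 5.3476 1.0822 0.1011
25.4315 9.6158 2.2249 0.2367 0.0000
33.4689 16.6575 4.4858 0.5542 0.0000 0.0000
40.8317 25.4315 8.8087 1.2977 0.0000 0.0000 0.0000
47.5764 33.4689 16.6575 3.0384 0.0000 0.0000 0.0000 0.0000
53.7549 40.8317 25.4315 7.1143 0.0000 0.0000 0.0000 0.0000 0.0000
59.4148 47.5764 33.4689 16.6575 0.0000 0.0000 0.0000 0.0000 0.0000 0.0000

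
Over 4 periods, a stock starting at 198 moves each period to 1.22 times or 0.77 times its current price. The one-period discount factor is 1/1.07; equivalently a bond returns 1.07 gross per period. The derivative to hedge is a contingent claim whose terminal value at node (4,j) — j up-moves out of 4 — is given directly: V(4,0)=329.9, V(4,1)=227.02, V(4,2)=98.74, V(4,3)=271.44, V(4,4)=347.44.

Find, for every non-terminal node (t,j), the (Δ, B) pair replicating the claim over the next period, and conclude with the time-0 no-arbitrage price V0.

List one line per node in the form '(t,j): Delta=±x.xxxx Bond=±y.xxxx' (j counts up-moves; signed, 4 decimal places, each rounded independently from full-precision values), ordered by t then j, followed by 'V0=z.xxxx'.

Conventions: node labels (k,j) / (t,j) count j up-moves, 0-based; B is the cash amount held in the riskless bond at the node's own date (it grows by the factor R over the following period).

Under the risk-neutral measure, an up-move has probability p* = (R−d)/(u−d) = 0.6667 and values discount at R = 1.07.
Expiry values: V(4,0)=329.9000, V(4,1)=227.0200, V(4,2)=98.7400, V(4,3)=271.4400, V(4,4)=347.4400
Node (3,0) S=90.3935: V=(p*·227.0200+(1−p*)·329.9000)/1.07=244.2181; Δ=(227.0200−329.9000)/(110.2801−69.6030)=-2.5292; B=V−Δ·S=472.8403
Node (3,1) S=143.2209: V=(p*·98.7400+(1−p*)·227.0200)/1.07=132.2430; Δ=(98.7400−227.0200)/(174.7295−110.2801)=-1.9904; B=V−Δ·S=417.3097
Node (3,2) S=226.9215: V=(p*·271.4400+(1−p*)·98.7400)/1.07=199.8816; Δ=(271.4400−98.7400)/(276.8442−174.7295)=1.6912; B=V−Δ·S=-183.8962
Node (3,3) S=359.5379: V=(p*·347.4400+(1−p*)·271.4400)/1.07=301.0343; Δ=(347.4400−271.4400)/(438.6362−276.8442)=0.4697; B=V−Δ·S=132.1454
Node (2,0) S=117.3942: V=(p*·132.2430+(1−p*)·244.2181)/1.07=158.4748; Δ=(132.2430−244.2181)/(143.2209−90.3935)=-2.1196; B=V−Δ·S=407.3083
Node (2,1) S=186.0012: V=(p*·199.8816+(1−p*)·132.2430)/1.07=165.7340; Δ=(199.8816−132.2430)/(226.9215−143.2209)=0.8081; B=V−Δ·S=15.4260
Node (2,2) S=294.7032: V=(p*·301.0343+(1−p*)·199.8816)/1.07=249.8287; Δ=(301.0343−199.8816)/(359.5379−226.9215)=0.7627; B=V−Δ·S=25.0450
Node (1,0) S=152.4600: V=(p*·165.7340+(1−p*)·158.4748)/1.07=152.6302; Δ=(165.7340−158.4748)/(186.0012−117.3942)=0.1058; B=V−Δ·S=136.4985
Node (1,1) S=241.5600: V=(p*·249.8287+(1−p*)·165.7340)/1.07=207.2871; Δ=(249.8287−165.7340)/(294.7032−186.0012)=0.7736; B=V−Δ·S=20.4100
Node (0,0) S=198.0000: V=(p*·207.2871+(1−p*)·152.6302)/1.07=176.6992; Δ=(207.2871−152.6302)/(241.5600−152.4600)=0.6134; B=V−Δ·S=55.2394
Verification: the root portfolio costs Δ(0,0)·S0 + B(0,0) = 176.6992, matching V0.

(0,0): Delta=0.6134 Bond=55.2394
(1,0): Delta=0.1058 Bond=136.4985
(1,1): Delta=0.7736 Bond=20.4100
(2,0): Delta=-2.1196 Bond=407.3083
(2,1): Delta=0.8081 Bond=15.4260
(2,2): Delta=0.7627 Bond=25.0450
(3,0): Delta=-2.5292 Bond=472.8403
(3,1): Delta=-1.9904 Bond=417.3097
(3,2): Delta=1.6912 Bond=-183.8962
(3,3): Delta=0.4697 Bond=132.1454
V0=176.6992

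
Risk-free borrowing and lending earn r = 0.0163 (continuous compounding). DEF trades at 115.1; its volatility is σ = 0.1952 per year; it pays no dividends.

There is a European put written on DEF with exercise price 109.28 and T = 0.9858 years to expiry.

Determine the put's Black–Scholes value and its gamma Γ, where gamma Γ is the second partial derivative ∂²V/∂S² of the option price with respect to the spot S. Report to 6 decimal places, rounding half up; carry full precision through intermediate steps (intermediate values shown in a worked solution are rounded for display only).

σ√T = 0.1952·√0.9858 = 0.193809
d₁ = (ln(S/K) + (r+σ²/2)T) / (σ√T) = (ln(115.1/109.28) + (0.0163+0.1952²/2)·0.9858) / 0.193809 = (0.051888 + 0.034850) / 0.193809 = 0.447541
d₂ = d₁ − σ√T = 0.447541 − 0.193809 = 0.253731
e^{−rT} = 0.984060
N(−d₁) = 0.327242,  N(−d₂) = 0.399852
Put price V = K·e^{−rT}·N(−d₂) − S·N(−d₁) = 42.999257 − 37.665600 = 5.333657
φ(d₁) = (1/√(2π))·e^{−d₁²/2} = 0.360925
Γ = φ(d₁) / (S·σ·√T) = 0.016180

price = 5.333657
Γ = 0.016180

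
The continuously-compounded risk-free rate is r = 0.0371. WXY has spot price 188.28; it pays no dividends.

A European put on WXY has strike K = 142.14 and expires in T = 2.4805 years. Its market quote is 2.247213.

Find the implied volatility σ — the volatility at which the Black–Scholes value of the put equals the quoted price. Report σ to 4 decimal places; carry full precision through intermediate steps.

sigma = 0.1874

At σ = 0.1874 the Black–Scholes value reproduces the quote:
σ√T = 0.1874·√2.4805 = 0.295148
d₁ = (ln(S/K) + (r+σ²/2)T) / (σ√T) = (ln(188.28/142.14) + (0.0371+0.1874²/2)·2.4805) / 0.295148 = (0.281118 + 0.135583) / 0.295148 = 1.411837
d₂ = d₁ − σ√T = 1.411837 − 0.295148 = 1.116690
e^{−rT} = 0.912081
N(−d₁) = 0.078999,  N(−d₂) = 0.132064
V = K·e^{−rT}·N(−d₂) − S·N(−d₁) = 17.121135 − 14.873921 = 2.247213 (the quoted price), and the Black–Scholes price is strictly increasing in σ, so σ is unique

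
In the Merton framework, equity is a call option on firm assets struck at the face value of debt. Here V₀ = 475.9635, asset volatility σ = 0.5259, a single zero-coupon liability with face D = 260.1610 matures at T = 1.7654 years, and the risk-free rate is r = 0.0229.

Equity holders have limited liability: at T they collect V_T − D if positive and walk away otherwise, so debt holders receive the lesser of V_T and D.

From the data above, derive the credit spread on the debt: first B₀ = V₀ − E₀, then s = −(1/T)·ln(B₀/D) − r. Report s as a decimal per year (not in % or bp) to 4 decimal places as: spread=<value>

spread=0.0531

Equity is a call on the firm's assets struck at D = 260.1610:
d₁ = [ln(V₀/D) + (r + σ²/2)T] / (σ√T)
   = [ln(475.9635/260.1610) + (0.0229 + 0.5·0.5259²)·1.7654] / (0.5259·√1.7654)
   = [0.604041 + 0.284557] / 0.698755 = 1.271687
d₂ = d₁ − σ√T = 1.271687 − 0.698755 = 0.572932
N(d₁) = 0.898258,  N(d₂) = 0.716655,  e^(−rT) = 0.960379
E₀ = V₀·N(d₁) − D·e^(−rT)·N(d₂)
   = 475.9635·0.898258 − 260.1610·0.960379·0.716655 = 248.479554
B₀ = V₀ − E₀ = 475.9635 − 248.479554 = 227.483946
spread = −(1/T)·ln(B₀/D) − r = −(1/1.7654)·ln(227.483946/260.1610) − 0.0229 = 0.05312866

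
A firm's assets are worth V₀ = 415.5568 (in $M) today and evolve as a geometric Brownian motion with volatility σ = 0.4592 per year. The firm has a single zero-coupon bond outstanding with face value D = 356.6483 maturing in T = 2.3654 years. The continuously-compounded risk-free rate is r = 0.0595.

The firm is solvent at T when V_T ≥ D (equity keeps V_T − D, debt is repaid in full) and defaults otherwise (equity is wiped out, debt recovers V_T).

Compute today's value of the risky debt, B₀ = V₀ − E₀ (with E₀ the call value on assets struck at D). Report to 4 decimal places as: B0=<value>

Work the structural quantities from V₀ = 415.5568 against face 356.6483:
d₁ = [ln(V₀/D) + (r + σ²/2)T] / (σ√T)
   = [ln(415.5568/356.6483) + (0.0595 + 0.5·0.4592²)·2.3654] / (0.4592·√2.3654)
   = [0.152869 + 0.390131] / 0.706243 = 0.768857
d₂ = d₁ − σ√T = 0.768857 − 0.706243 = 0.062614
N(d₁) = 0.779011,  N(d₂) = 0.524963,  e^(−rT) = 0.868714
E₀ = V₀·N(d₁) − D·e^(−rT)·N(d₂)
   = 415.5568·0.779011 − 356.6483·0.868714·0.524963 = 161.076401
B₀ = V₀ − E₀ = 415.5568 − 161.076401 = 254.480399

B0=254.4804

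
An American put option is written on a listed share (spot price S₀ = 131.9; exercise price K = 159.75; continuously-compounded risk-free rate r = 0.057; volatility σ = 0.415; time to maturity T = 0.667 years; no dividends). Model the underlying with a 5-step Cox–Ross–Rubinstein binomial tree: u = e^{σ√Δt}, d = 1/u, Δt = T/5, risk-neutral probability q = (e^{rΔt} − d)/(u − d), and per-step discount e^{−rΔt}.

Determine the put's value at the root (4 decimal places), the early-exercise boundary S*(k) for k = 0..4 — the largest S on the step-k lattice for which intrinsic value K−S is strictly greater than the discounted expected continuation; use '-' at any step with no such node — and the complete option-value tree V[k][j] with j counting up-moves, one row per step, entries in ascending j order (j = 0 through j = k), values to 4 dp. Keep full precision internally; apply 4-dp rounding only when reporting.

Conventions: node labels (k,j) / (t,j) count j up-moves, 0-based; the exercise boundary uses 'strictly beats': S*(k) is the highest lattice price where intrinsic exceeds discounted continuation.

price = 33.5551
boundary = - - 97.4067 113.3488 131.9000
tree:
33.5551
46.8157 20.1267
62.3433 31.2097 8.7796
76.0432 46.4012 15.7126 1.6216
87.8162 62.3433 27.8500 3.1868 0.0000
97.9334 76.0432 46.4012 6.2626 0.0000 0.0000

Δt=0.13340, u=1.16366, d=0.85935, q=0.48726, disc=e^(-rΔt)=0.99243
k=5 terminal: V=max(K-S,0) → 97.9334 76.0432 46.4012 6.2626 0.0000 0.0000
k=4: j=0 S=71.9338 intr=87.8162 cont=86.6061 V=87.8162[EX]; j=1 S=97.4067 intr=62.3433 cont=61.1332 V=62.3433[EX]; j=2 S=131.9000 intr=27.8500 cont=26.6399 V=27.8500[EX]; j=3 S=178.6079 intr=0.0000 cont=3.1868 V=3.1868[hold]; j=4 S=241.8558 intr=0.0000 cont=0.0000 V=0.0000[hold]  S*(4)=131.9000
k=3: j=0 S=83.7068 intr=76.0432 cont=74.8331 V=76.0432[EX]; j=1 S=113.3488 intr=46.4012 cont=45.1911 V=46.4012[EX]; j=2 S=153.4874 intr=6.2626 cont=15.7126 V=15.7126[hold]; j=3 S=207.8398 intr=0.0000 cont=1.6216 V=1.6216[hold]  S*(3)=113.3488
k=2: j=0 S=97.4067 intr=62.3433 cont=61.1332 V=62.3433[EX]; j=1 S=131.9000 intr=27.8500 cont=31.2097 V=31.2097[hold]; j=2 S=178.6079 intr=0.0000 cont=8.7796 V=8.7796[hold]  S*(2)=97.4067
k=1: j=0 S=113.3488 intr=46.4012 cont=46.8157 V=46.8157[hold]; j=1 S=153.4874 intr=6.2626 cont=20.1267 V=20.1267[hold]  S*(1)=-
k=0: j=0 S=131.9000 intr=27.8500 cont=33.5551 V=33.5551[hold]  S*(0)=-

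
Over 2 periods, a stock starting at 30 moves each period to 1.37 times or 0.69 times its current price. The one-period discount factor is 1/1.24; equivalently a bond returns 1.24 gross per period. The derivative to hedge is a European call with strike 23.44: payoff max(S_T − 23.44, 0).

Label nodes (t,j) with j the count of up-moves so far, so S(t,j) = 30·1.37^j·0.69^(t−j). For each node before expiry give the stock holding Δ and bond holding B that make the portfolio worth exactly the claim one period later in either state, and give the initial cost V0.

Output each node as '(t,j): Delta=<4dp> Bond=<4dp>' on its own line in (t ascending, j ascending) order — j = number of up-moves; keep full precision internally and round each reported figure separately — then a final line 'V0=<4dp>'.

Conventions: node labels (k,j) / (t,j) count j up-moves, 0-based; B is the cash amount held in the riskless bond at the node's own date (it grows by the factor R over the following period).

(0,0): Delta=0.9308 Bond=-12.9507
(1,0): Delta=0.3495 Bond=-4.0253
(1,1): Delta=1.0000 Bond=-18.9032
V0=14.9731

Risk-neutral probability p* = (R−d)/(u−d) = (1.24−0.69)/(1.37−0.69) = 0.8088.
At maturity the claim pays: V(2,0)=0.0000, V(2,1)=4.9190, V(2,2)=32.8670
Node (1,0) S=20.7000: V=(p*·4.9190+(1−p*)·0.0000)/1.24=3.2086; Δ=(4.9190−0.0000)/(28.3590−14.2830)=0.3495; B=V−Δ·S=-4.0253
Node (1,1) S=41.1000: V=(p*·32.8670+(1−p*)·4.9190)/1.24=22.1968; Δ=(32.8670−4.9190)/(56.3070−28.3590)=1.0000; B=V−Δ·S=-18.9032
Node (0,0) S=30.0000: V=(p*·22.1968+(1−p*)·3.2086)/1.24=14.9731; Δ=(22.1968−3.2086)/(41.1000−20.7000)=0.9308; B=V−Δ·S=-12.9507
Sanity check at the root: Δ(0,0)·S0 + B(0,0) reproduces V0 = 14.9731.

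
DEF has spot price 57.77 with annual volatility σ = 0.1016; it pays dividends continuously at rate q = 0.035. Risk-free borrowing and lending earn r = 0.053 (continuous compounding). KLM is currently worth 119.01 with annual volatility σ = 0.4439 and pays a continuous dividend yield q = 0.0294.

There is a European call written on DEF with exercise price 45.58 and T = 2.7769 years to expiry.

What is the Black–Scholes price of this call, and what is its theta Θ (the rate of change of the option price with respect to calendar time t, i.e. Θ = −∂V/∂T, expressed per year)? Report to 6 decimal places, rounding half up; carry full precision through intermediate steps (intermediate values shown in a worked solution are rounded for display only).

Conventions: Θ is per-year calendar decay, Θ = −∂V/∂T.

σ√T = 0.1016·√2.7769 = 0.169307
d₁ = (ln(S/K) + (r−q+σ²/2)T) / (σ√T) = (ln(57.77/45.58) + (0.053−0.035+0.1016²/2)·2.7769) / 0.169307 = (0.237001 + 0.064317) / 0.169307 = 1.779713
d₂ = d₁ − σ√T = 1.779713 − 0.169307 = 1.610407
e^{−rT} = 0.863142
e^{−qT} = 0.907382
N(d₁) = 0.962439,  N(d₂) = 0.946345
Call price V = S·e^{−qT}·N(d₁) − K·e^{−rT}·N(d₂) = 50.450519 − 37.231147 = 13.219372
φ(d₁) = (1/√(2π))·e^{−d₁²/2} = 0.081870
Θ = −S·e^{−qT}·φ(d₁)·σ/(2√T) + q·S·e^{−qT}·N(d₁) − r·K·e^{−rT}·N(d₂) = −0.130827 + 1.765768 − 1.973251 = -0.338310

price = 13.219372
Θ = -0.338310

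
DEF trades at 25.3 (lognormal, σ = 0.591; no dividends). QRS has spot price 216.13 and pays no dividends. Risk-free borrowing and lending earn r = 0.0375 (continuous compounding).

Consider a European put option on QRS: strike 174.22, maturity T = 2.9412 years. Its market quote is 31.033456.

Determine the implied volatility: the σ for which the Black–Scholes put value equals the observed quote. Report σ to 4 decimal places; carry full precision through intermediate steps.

At σ = 0.4553 the Black–Scholes value reproduces the quote:
σ√T = 0.4553·√2.9412 = 0.780836
d₁ = (ln(S/K) + (r+σ²/2)T) / (σ√T) = (ln(216.13/174.22) + (0.0375+0.4553²/2)·2.9412) / 0.780836 = (0.215561 + 0.415148) / 0.780836 = 0.807735
d₂ = d₁ − σ√T = 0.807735 − 0.780836 = 0.026899
e^{−rT} = 0.895570
N(−d₁) = 0.209622,  N(−d₂) = 0.489270
V = K·e^{−rT}·N(−d₂) − S·N(−d₁) = 76.338962 − 45.305506 = 31.033456 (equal to the quote); since ∂V/∂σ > 0 for all σ, the implied volatility is unique

sigma = 0.4553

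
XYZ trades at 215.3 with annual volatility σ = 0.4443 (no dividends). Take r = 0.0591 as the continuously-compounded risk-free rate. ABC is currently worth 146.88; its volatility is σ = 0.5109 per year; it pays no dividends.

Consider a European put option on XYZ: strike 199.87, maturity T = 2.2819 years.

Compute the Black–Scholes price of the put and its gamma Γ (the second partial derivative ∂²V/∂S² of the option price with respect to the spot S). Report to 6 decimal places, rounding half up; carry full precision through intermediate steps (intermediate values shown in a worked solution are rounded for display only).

price = 33.286996
Γ = 0.002239

σ√T = 0.4443·√2.2819 = 0.671158
d₁ = (ln(S/K) + (r+σ²/2)T) / (σ√T) = (ln(215.3/199.87) + (0.0591+0.4443²/2)·2.2819) / 0.671158 = (0.074365 + 0.360087) / 0.671158 = 0.647317
d₂ = d₁ − σ√T = 0.647317 − 0.671158 = -0.023841
e^{−rT} = 0.873838
N(−d₁) = 0.258713,  N(−d₂) = 0.509510
Put price V = K·e^{−rT}·N(−d₂) − S·N(−d₁) = 88.987983 − 55.700987 = 33.286996
φ(d₁) = (1/√(2π))·e^{−d₁²/2} = 0.323535
Γ = φ(d₁) / (S·σ·√T) = 0.002239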